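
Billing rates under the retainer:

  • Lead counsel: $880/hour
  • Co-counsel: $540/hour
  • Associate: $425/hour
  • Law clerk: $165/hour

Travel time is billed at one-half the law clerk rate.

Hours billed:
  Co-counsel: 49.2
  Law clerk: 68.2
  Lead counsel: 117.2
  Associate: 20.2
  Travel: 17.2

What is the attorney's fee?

$150,961.00

Lead counsel: 117.2 × $880 = $103,136.00
Co-counsel: 49.2 × $540 = $26,568.00
Associate: 20.2 × $425 = $8,585.00
Law clerk: 68.2 × $165 = $11,253.00
Subtotal: $103,136.00 + $26,568.00 + $8,585.00 + $11,253.00 = $149,542.00
Travel: 17.2 × ($165 ÷ 2) = 17.2 × $82.50 = $1,419.00
Total: $149,542.00 + $1,419.00 = $150,961.00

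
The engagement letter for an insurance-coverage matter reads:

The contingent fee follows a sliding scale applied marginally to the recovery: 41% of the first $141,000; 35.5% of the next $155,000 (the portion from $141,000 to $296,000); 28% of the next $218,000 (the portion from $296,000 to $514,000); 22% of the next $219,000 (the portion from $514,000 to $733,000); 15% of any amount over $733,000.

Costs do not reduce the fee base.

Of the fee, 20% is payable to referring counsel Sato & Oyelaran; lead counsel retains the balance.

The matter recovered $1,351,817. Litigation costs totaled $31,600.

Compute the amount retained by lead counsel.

Fee base is the gross recovery, $1,351,817; costs are reimbursed separately.
First $141,000 at 41% = $57,810.00
Next $155,000 at 35.5% = $55,025.00
Next $218,000 at 28% = $61,040.00
Next $219,000 at 22% = $48,180.00
Remaining $618,817 at 15% = $92,822.55
Fee: $57,810.00 + $55,025.00 + $61,040.00 + $48,180.00 + $92,822.55 = $314,877.55
Referral share: 20% of $314,877.55 = $62,975.51; lead counsel retains $314,877.55 − $62,975.51 = $251,902.04.

$251,902.04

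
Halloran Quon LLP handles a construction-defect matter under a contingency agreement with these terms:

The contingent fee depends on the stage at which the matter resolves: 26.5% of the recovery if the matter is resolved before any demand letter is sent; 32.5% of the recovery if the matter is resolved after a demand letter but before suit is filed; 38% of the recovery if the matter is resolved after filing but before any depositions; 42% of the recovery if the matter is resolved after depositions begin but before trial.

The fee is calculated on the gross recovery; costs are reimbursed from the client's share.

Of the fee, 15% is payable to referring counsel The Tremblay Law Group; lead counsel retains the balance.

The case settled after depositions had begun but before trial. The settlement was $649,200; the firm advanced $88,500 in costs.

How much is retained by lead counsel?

Fee base is the gross recovery, $649,200; costs are reimbursed separately.
The matter settled after depositions had begun but before trial, so the 42% rate applies.
$649,200 × 42% = $272,664.00
Referral share: 15% of $272,664.00 = $40,899.60; lead counsel retains $272,664.00 − $40,899.60 = $231,764.40.

$231,764.40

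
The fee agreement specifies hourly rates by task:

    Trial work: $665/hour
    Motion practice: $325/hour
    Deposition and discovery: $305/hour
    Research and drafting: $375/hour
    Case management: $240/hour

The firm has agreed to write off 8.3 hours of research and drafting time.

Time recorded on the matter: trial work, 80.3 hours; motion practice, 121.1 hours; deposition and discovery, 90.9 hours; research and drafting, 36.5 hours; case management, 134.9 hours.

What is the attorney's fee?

Trial work: 80.3 × $665 = $53,399.50
Motion practice: 121.1 × $325 = $39,357.50
Deposition and discovery: 90.9 × $305 = $27,724.50
Research and drafting: 36.5 × $375 = $13,687.50
Case management: 134.9 × $240 = $32,376.00
Subtotal: $166,545.00
Write-off: 8.3 × $375 = $3,112.50
Total: $166,545.00 − $3,112.50 = $163,432.50

$163,432.50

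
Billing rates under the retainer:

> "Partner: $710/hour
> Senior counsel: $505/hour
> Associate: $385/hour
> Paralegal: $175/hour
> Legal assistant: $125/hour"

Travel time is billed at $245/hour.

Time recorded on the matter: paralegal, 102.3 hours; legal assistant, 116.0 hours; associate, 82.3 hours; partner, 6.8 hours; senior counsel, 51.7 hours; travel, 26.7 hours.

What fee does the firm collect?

$101,566.00

Partner: 6.8 × $710 = $4,828.00
Senior counsel: 51.7 × $505 = $26,108.50
Associate: 82.3 × $385 = $31,685.50
Paralegal: 102.3 × $175 = $17,902.50
Legal assistant: 116.0 × $125 = $14,500.00
Subtotal: $4,828.00 + $26,108.50 + $31,685.50 + $17,902.50 + $14,500.00 = $95,024.50
Travel: 26.7 × $245 = $6,541.50
Total: $95,024.50 + $6,541.50 = $101,566.00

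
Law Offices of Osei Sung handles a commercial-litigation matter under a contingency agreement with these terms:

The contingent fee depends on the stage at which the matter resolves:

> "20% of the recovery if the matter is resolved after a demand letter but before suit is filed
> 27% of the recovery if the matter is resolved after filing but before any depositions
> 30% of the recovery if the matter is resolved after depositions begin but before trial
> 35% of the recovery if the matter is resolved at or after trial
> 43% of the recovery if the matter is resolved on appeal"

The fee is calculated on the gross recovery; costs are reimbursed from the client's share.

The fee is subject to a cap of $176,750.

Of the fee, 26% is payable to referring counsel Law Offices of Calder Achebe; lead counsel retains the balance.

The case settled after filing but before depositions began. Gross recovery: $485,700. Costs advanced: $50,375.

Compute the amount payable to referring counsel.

$34,096.14

Fee base is the gross recovery, $485,700; costs are reimbursed separately.
The matter settled after filing but before depositions began, so the 27% rate applies.
$485,700 × 27% = $131,139.00
$131,139.00 is under the $176,750 cap.
Referral share: 26% of $131,139.00 = $34,096.14; lead counsel retains $131,139.00 − $34,096.14 = $97,042.86.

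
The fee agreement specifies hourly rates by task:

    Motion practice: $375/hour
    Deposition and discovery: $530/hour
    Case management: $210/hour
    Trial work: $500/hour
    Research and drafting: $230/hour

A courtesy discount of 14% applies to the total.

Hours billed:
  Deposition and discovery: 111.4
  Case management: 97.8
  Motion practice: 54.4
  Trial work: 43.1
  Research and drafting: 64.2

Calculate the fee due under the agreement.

Motion practice: 54.4 × $375 = $20,400.00
Deposition and discovery: 111.4 × $530 = $59,042.00
Case management: 97.8 × $210 = $20,538.00
Trial work: 43.1 × $500 = $21,550.00
Research and drafting: 64.2 × $230 = $14,766.00
Subtotal: $136,296.00
Less 14% discount: −$19,081.44
Total: $136,296.00 − $19,081.44 = $117,214.56

$117,214.56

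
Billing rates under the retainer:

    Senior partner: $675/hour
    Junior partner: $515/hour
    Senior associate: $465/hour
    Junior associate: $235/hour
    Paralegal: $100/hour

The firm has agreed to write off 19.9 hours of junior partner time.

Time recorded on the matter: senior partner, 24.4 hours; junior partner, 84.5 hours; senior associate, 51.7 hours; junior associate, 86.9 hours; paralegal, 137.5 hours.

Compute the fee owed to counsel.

Senior partner: 24.4 × $675 = $16,470.00
Junior partner: 84.5 × $515 = $43,517.50
Senior associate: 51.7 × $465 = $24,040.50
Junior associate: 86.9 × $235 = $20,421.50
Paralegal: 137.5 × $100 = $13,750.00
Subtotal: $118,199.50
Write-off: 19.9 × $515 = $10,248.50
Total: $118,199.50 − $10,248.50 = $107,951.00

$107,951.00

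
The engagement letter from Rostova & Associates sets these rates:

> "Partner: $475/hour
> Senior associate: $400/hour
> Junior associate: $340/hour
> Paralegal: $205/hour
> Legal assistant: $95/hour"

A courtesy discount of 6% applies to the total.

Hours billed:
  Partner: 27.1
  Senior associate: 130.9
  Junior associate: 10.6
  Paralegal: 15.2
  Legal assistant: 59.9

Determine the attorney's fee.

$72,984.42

Partner: 27.1 × $475 = $12,872.50
Senior associate: 130.9 × $400 = $52,360.00
Junior associate: 10.6 × $340 = $3,604.00
Paralegal: 15.2 × $205 = $3,116.00
Legal assistant: 59.9 × $95 = $5,690.50
Subtotal: $77,643.00
Less 6% discount: −$4,658.58
Total: $77,643.00 − $4,658.58 = $72,984.42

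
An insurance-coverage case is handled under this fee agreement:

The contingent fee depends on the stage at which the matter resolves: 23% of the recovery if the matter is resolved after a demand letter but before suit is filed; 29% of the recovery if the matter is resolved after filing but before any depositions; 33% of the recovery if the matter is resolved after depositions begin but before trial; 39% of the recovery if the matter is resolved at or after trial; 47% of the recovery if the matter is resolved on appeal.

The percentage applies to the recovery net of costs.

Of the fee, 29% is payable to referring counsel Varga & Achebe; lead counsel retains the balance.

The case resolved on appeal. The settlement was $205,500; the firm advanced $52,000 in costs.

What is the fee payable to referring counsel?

Fee base (net of costs): $205,500 − $52,000 = $153,500
The matter resolved on appeal, so the 47% rate applies.
$153,500 × 47% = $72,145.00
Referral share: 29% of $72,145.00 = $20,922.05; lead counsel retains $72,145.00 − $20,922.05 = $51,222.95.

$20,922.05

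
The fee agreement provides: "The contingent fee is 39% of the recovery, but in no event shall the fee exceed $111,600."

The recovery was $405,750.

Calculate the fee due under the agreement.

39% of $405,750 = $158,242.50
That exceeds the $111,600 cap, so the fee is capped at $111,600.

$111,600.00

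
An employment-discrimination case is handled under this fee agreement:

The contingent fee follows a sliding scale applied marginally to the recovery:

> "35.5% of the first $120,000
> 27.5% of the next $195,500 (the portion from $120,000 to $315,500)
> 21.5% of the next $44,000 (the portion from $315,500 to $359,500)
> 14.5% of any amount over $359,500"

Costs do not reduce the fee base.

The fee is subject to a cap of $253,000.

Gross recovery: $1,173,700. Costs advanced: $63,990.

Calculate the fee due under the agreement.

$223,881.50

Fee base is the gross recovery, $1,173,700; costs are reimbursed separately.
First $120,000 at 35.5% = $42,600.00
Next $195,500 at 27.5% = $53,762.50
Next $44,000 at 21.5% = $9,460.00
Remaining $814,200 at 14.5% = $118,059.00
Fee: $42,600.00 + $53,762.50 + $9,460.00 + $118,059.00 = $223,881.50
$223,881.50 is under the $253,000 cap.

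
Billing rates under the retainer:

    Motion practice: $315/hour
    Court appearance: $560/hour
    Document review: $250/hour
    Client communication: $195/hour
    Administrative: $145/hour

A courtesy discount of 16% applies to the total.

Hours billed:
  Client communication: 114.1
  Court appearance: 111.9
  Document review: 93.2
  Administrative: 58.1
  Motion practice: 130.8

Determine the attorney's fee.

Motion practice: 130.8 × $315 = $41,202.00
Court appearance: 111.9 × $560 = $62,664.00
Document review: 93.2 × $250 = $23,300.00
Client communication: 114.1 × $195 = $22,249.50
Administrative: 58.1 × $145 = $8,424.50
Subtotal: $157,840.00
Less 16% discount: −$25,254.40
Total: $157,840.00 − $25,254.40 = $132,585.60

$132,585.60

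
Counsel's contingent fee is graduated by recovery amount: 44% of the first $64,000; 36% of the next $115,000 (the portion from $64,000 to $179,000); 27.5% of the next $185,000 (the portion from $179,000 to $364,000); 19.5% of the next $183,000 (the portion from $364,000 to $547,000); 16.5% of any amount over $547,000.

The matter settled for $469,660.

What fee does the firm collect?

$141,038.70

First $64,000 at 44% = $28,160.00
Next $115,000 at 36% = $41,400.00
Next $185,000 at 27.5% = $50,875.00
Remaining $105,660 at 19.5% = $20,603.70
Fee: $28,160.00 + $41,400.00 + $50,875.00 + $20,603.70 = $141,038.70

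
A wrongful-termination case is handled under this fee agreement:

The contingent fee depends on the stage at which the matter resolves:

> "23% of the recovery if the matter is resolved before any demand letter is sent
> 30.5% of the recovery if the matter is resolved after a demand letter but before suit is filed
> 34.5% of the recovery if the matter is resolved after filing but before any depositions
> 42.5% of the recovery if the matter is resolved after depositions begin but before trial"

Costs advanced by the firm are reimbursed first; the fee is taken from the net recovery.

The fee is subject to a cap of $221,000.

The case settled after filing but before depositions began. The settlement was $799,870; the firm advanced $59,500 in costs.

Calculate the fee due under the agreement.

Fee base (net of costs): $799,870 − $59,500 = $740,370
The matter settled after filing but before depositions began, so the 34.5% rate applies.
$740,370 × 34.5% = $255,427.65
$255,427.65 exceeds the $221,000 cap, so the fee is capped at $221,000.00.

$221,000.00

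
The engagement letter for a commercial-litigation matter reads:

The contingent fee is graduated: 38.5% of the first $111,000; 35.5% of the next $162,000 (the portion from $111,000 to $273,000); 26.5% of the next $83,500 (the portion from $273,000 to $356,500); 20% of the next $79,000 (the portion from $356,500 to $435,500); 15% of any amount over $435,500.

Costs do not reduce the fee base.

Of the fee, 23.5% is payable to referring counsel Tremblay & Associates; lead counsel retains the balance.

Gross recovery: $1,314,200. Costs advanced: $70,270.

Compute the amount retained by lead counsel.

Fee base is the gross recovery, $1,314,200; costs are reimbursed separately.
First $111,000 at 38.5% = $42,735.00
Next $162,000 at 35.5% = $57,510.00
Next $83,500 at 26.5% = $22,127.50
Next $79,000 at 20% = $15,800.00
Remaining $878,700 at 15% = $131,805.00
Fee: $42,735.00 + $57,510.00 + $22,127.50 + $15,800.00 + $131,805.00 = $269,977.50
Referral share: 23.5% of $269,977.50 = $63,444.71; lead counsel retains $269,977.50 − $63,444.71 = $206,532.79.

$206,532.79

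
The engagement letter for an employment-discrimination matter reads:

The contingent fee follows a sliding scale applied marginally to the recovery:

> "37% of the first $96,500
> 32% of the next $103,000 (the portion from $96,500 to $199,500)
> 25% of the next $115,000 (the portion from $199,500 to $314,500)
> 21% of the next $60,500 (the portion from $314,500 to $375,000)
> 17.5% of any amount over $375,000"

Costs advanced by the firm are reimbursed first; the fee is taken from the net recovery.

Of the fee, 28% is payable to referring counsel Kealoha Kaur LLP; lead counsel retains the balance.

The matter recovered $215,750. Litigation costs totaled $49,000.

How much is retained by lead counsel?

Fee base (net of costs): $215,750 − $49,000 = $166,750
First $96,500 at 37% = $35,705.00
Remaining $70,250 at 32% = $22,480.00
Fee: $35,705.00 + $22,480.00 = $58,185.00
Referral share: 28% of $58,185.00 = $16,291.80; lead counsel retains $58,185.00 − $16,291.80 = $41,893.20.

$41,893.20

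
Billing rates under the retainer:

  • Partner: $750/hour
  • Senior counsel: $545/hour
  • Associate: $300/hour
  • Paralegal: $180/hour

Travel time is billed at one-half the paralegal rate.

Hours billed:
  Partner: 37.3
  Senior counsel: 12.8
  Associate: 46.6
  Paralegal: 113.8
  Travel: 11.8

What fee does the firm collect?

$70,477.00

Partner: 37.3 × $750 = $27,975.00
Senior counsel: 12.8 × $545 = $6,976.00
Associate: 46.6 × $300 = $13,980.00
Paralegal: 113.8 × $180 = $20,484.00
Subtotal: $27,975.00 + $6,976.00 + $13,980.00 + $20,484.00 = $69,415.00
Travel: 11.8 × ($180 ÷ 2) = 11.8 × $90.00 = $1,062.00
Total: $69,415.00 + $1,062.00 = $70,477.00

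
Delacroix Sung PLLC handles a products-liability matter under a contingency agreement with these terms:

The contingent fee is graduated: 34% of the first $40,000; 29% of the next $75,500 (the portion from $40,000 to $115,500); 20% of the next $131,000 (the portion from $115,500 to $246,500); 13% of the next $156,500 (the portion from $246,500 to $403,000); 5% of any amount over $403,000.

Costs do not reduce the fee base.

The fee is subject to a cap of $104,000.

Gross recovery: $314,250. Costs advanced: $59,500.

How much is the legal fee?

Fee base is the gross recovery, $314,250; costs are reimbursed separately.
First $40,000 at 34% = $13,600.00
Next $75,500 at 29% = $21,895.00
Next $131,000 at 20% = $26,200.00
Remaining $67,750 at 13% = $8,807.50
Fee: $13,600.00 + $21,895.00 + $26,200.00 + $8,807.50 = $70,502.50
$70,502.50 is under the $104,000 cap.

$70,502.50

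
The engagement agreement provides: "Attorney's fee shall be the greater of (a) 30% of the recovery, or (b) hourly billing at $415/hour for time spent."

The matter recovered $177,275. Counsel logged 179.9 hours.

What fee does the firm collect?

$74,658.50

(a) 30% of $177,275 = $53,182.50
(b) 179.9 × $415 = $74,658.50
The greater is (b): $74,658.50.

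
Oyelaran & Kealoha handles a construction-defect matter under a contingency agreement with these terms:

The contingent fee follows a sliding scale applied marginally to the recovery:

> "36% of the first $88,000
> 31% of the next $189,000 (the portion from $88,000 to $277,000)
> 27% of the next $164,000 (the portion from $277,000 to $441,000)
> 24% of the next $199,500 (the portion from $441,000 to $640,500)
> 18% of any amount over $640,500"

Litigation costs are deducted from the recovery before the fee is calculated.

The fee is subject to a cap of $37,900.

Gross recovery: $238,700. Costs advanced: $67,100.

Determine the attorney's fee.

Fee base (net of costs): $238,700 − $67,100 = $171,600
First $88,000 at 36% = $31,680.00
Remaining $83,600 at 31% = $25,916.00
Fee: $31,680.00 + $25,916.00 = $57,596.00
$57,596.00 exceeds the $37,900 cap, so the fee is capped at $37,900.00.

$37,900.00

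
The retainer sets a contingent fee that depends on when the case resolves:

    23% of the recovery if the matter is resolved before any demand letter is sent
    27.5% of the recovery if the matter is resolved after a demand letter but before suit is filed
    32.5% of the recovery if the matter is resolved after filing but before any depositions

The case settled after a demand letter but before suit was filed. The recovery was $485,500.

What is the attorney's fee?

$133,512.50

The matter settled after a demand letter but before suit was filed, so the 27.5% rate applies.
$485,500 × 27.5% = $133,512.50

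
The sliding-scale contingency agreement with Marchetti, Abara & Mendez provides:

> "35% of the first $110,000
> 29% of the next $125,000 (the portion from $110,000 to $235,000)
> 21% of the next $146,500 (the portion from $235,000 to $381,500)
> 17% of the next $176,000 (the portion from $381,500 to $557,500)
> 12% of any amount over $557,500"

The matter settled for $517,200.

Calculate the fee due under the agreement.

First $110,000 at 35% = $38,500.00
Next $125,000 at 29% = $36,250.00
Next $146,500 at 21% = $30,765.00
Remaining $135,700 at 17% = $23,069.00
Fee: $38,500.00 + $36,250.00 + $30,765.00 + $23,069.00 = $128,584.00

$128,584.00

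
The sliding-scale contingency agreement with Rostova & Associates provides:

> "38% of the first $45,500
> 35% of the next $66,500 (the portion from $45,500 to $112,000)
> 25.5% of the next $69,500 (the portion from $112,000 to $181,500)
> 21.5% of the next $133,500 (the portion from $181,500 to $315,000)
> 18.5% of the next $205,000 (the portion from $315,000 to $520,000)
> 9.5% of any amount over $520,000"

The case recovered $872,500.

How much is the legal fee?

$158,402.50

First $45,500 at 38% = $17,290.00
Next $66,500 at 35% = $23,275.00
Next $69,500 at 25.5% = $17,722.50
Next $133,500 at 21.5% = $28,702.50
Next $205,000 at 18.5% = $37,925.00
Remaining $352,500 at 9.5% = $33,487.50
Fee: $17,290.00 + $23,275.00 + $17,722.50 + $28,702.50 + $37,925.00 + $33,487.50 = $158,402.50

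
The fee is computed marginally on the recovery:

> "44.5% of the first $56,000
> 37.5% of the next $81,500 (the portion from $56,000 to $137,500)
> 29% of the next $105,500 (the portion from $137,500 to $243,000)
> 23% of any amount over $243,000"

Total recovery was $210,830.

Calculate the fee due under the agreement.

First $56,000 at 44.5% = $24,920.00
Next $81,500 at 37.5% = $30,562.50
Remaining $73,330 at 29% = $21,265.70
Fee: $24,920.00 + $30,562.50 + $21,265.70 = $76,748.20

$76,748.20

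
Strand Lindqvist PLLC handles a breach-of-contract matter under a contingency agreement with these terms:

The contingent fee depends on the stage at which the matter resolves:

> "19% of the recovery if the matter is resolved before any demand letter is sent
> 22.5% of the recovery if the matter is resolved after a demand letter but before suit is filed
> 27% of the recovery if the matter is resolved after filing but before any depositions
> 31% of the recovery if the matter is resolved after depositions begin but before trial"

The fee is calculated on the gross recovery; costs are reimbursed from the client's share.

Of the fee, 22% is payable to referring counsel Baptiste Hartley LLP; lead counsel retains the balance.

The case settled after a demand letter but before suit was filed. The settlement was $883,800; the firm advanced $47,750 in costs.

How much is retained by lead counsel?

$155,106.90

Fee base is the gross recovery, $883,800; costs are reimbursed separately.
The matter settled after a demand letter but before suit was filed, so the 22.5% rate applies.
$883,800 × 22.5% = $198,855.00
Referral share: 22% of $198,855.00 = $43,748.10; lead counsel retains $198,855.00 − $43,748.10 = $155,106.90.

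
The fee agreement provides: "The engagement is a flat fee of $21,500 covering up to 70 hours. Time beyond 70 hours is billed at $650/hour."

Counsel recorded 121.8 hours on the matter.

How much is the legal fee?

Flat fee: $21,500.00
Excess hours: 121.8 − 70 = 51.8
Overrun: 51.8 × $650 = $33,670.00
Total: $21,500.00 + $33,670.00 = $55,170.00

$55,170.00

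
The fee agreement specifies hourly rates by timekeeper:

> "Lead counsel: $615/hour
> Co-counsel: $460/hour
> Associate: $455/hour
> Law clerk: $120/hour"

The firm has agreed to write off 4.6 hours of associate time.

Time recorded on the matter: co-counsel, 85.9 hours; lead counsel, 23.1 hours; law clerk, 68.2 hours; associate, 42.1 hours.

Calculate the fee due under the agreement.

Lead counsel: 23.1 × $615 = $14,206.50
Co-counsel: 85.9 × $460 = $39,514.00
Associate: 42.1 × $455 = $19,155.50
Law clerk: 68.2 × $120 = $8,184.00
Subtotal: $81,060.00
Write-off: 4.6 × $455 = $2,093.00
Total: $81,060.00 − $2,093.00 = $78,967.00

$78,967.00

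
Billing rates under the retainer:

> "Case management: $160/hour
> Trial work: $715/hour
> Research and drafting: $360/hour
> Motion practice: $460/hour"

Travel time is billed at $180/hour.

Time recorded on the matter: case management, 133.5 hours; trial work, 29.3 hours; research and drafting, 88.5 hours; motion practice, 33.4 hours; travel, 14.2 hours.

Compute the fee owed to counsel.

$92,089.50

Case management: 133.5 × $160 = $21,360.00
Trial work: 29.3 × $715 = $20,949.50
Research and drafting: 88.5 × $360 = $31,860.00
Motion practice: 33.4 × $460 = $15,364.00
Subtotal: $21,360.00 + $20,949.50 + $31,860.00 + $15,364.00 = $89,533.50
Travel: 14.2 × $180 = $2,556.00
Total: $89,533.50 + $2,556.00 = $92,089.50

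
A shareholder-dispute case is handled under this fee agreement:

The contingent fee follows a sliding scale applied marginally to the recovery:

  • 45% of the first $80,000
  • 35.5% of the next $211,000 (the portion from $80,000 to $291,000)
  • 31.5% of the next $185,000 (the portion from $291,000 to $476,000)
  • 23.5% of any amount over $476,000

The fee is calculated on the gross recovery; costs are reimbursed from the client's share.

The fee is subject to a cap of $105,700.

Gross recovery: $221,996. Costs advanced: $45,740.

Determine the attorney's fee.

$86,408.58

Fee base is the gross recovery, $221,996; costs are reimbursed separately.
First $80,000 at 45% = $36,000.00
Remaining $141,996 at 35.5% = $50,408.58
Fee: $36,000.00 + $50,408.58 = $86,408.58
$86,408.58 is under the $105,700 cap.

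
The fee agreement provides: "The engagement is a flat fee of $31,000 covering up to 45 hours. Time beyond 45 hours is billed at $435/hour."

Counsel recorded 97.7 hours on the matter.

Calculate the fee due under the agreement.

Flat fee: $31,000.00
Excess hours: 97.7 − 45 = 52.7
Overrun: 52.7 × $435 = $22,924.50
Total: $31,000.00 + $22,924.50 = $53,924.50

$53,924.50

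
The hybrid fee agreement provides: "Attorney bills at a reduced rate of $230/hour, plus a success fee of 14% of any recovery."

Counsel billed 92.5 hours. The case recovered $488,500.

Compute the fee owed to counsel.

Hourly: 92.5 × $230 = $21,275.00
Success fee: 14% of $488,500 = $68,390.00
Total: $21,275.00 + $68,390.00 = $89,665.00

$89,665.00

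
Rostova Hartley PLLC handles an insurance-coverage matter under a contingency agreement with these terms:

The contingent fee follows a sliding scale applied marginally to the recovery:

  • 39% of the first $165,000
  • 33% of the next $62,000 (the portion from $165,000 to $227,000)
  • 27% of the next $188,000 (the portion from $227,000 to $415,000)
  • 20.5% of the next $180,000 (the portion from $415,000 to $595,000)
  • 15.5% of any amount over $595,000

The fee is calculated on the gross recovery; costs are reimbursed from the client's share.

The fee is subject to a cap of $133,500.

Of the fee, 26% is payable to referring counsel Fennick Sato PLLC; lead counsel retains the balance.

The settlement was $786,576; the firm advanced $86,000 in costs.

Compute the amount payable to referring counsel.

Fee base is the gross recovery, $786,576; costs are reimbursed separately.
First $165,000 at 39% = $64,350.00
Next $62,000 at 33% = $20,460.00
Next $188,000 at 27% = $50,760.00
Next $180,000 at 20.5% = $36,900.00
Remaining $191,576 at 15.5% = $29,694.28
Fee: $64,350.00 + $20,460.00 + $50,760.00 + $36,900.00 + $29,694.28 = $202,164.28
$202,164.28 exceeds the $133,500 cap, so the fee is capped at $133,500.00.
Referral share: 26% of $133,500.00 = $34,710.00; lead counsel retains $133,500.00 − $34,710.00 = $98,790.00.

$34,710.00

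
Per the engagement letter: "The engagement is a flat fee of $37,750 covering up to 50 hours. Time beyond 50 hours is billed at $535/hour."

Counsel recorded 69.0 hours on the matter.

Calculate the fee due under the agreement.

Flat fee: $37,750.00
Excess hours: 69.0 − 50 = 19.0
Overrun: 19.0 × $535 = $10,165.00
Total: $37,750.00 + $10,165.00 = $47,915.00

$47,915.00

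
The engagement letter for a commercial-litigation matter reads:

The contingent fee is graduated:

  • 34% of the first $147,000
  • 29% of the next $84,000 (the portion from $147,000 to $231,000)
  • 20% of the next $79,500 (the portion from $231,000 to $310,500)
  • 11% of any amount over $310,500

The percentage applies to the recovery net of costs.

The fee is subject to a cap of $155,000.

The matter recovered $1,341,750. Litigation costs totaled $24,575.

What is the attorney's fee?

$155,000.00

Fee base (net of costs): $1,341,750 − $24,575 = $1,317,175
First $147,000 at 34% = $49,980.00
Next $84,000 at 29% = $24,360.00
Next $79,500 at 20% = $15,900.00
Remaining $1,006,675 at 11% = $110,734.25
Fee: $49,980.00 + $24,360.00 + $15,900.00 + $110,734.25 = $200,974.25
$200,974.25 exceeds the $155,000 cap, so the fee is capped at $155,000.00.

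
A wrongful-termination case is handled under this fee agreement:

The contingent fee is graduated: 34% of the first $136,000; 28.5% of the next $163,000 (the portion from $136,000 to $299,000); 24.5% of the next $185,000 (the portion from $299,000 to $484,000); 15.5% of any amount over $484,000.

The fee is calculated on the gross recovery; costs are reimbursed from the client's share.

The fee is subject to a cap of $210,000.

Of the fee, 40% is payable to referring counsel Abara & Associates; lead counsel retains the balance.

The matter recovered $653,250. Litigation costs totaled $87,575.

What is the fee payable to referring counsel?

$65,701.50

Fee base is the gross recovery, $653,250; costs are reimbursed separately.
First $136,000 at 34% = $46,240.00
Next $163,000 at 28.5% = $46,455.00
Next $185,000 at 24.5% = $45,325.00
Remaining $169,250 at 15.5% = $26,233.75
Fee: $46,240.00 + $46,455.00 + $45,325.00 + $26,233.75 = $164,253.75
$164,253.75 is under the $210,000 cap.
Referral share: 40% of $164,253.75 = $65,701.50; lead counsel retains $164,253.75 − $65,701.50 = $98,552.25.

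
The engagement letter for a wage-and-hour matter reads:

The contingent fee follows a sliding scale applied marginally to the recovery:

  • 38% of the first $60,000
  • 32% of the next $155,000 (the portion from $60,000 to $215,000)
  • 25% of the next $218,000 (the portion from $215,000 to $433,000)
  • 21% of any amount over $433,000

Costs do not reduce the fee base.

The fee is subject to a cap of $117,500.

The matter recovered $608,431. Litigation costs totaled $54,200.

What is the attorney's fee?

$117,500.00

Fee base is the gross recovery, $608,431; costs are reimbursed separately.
First $60,000 at 38% = $22,800.00
Next $155,000 at 32% = $49,600.00
Next $218,000 at 25% = $54,500.00
Remaining $175,431 at 21% = $36,840.51
Fee: $22,800.00 + $49,600.00 + $54,500.00 + $36,840.51 = $163,740.51
$163,740.51 exceeds the $117,500 cap, so the fee is capped at $117,500.00.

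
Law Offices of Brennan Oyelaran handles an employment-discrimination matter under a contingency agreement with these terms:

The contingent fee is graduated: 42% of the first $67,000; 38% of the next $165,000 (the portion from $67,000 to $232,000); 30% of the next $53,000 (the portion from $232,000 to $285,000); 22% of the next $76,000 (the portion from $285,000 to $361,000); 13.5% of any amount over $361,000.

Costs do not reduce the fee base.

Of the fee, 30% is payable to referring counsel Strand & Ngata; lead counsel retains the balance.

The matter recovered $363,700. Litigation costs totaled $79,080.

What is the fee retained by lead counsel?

$86,677.15

Fee base is the gross recovery, $363,700; costs are reimbursed separately.
First $67,000 at 42% = $28,140.00
Next $165,000 at 38% = $62,700.00
Next $53,000 at 30% = $15,900.00
Next $76,000 at 22% = $16,720.00
Remaining $2,700 at 13.5% = $364.50
Fee: $28,140.00 + $62,700.00 + $15,900.00 + $16,720.00 + $364.50 = $123,824.50
Referral share: 30% of $123,824.50 = $37,147.35; lead counsel retains $123,824.50 − $37,147.35 = $86,677.15.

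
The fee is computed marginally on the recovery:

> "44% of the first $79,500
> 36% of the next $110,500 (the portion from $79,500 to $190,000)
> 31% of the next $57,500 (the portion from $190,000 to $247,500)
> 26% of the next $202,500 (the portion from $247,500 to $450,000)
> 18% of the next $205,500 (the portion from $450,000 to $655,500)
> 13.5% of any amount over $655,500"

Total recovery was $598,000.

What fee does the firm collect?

$171,875.00

First $79,500 at 44% = $34,980.00
Next $110,500 at 36% = $39,780.00
Next $57,500 at 31% = $17,825.00
Next $202,500 at 26% = $52,650.00
Remaining $148,000 at 18% = $26,640.00
Fee: $34,980.00 + $39,780.00 + $17,825.00 + $52,650.00 + $26,640.00 = $171,875.00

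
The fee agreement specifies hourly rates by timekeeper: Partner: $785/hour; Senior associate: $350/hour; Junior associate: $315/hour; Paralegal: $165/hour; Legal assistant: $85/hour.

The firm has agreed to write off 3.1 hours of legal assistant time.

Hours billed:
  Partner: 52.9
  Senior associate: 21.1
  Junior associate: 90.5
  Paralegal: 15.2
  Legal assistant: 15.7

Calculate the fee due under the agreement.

$80,998.00

Partner: 52.9 × $785 = $41,526.50
Senior associate: 21.1 × $350 = $7,385.00
Junior associate: 90.5 × $315 = $28,507.50
Paralegal: 15.2 × $165 = $2,508.00
Legal assistant: 15.7 × $85 = $1,334.50
Subtotal: $81,261.50
Write-off: 3.1 × $85 = $263.50
Total: $81,261.50 − $263.50 = $80,998.00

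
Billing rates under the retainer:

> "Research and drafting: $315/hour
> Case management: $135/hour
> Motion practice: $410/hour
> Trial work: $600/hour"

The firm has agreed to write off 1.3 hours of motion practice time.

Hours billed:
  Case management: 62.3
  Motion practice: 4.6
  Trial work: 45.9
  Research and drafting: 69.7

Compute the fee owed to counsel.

Research and drafting: 69.7 × $315 = $21,955.50
Case management: 62.3 × $135 = $8,410.50
Motion practice: 4.6 × $410 = $1,886.00
Trial work: 45.9 × $600 = $27,540.00
Subtotal: $59,792.00
Write-off: 1.3 × $410 = $533.00
Total: $59,792.00 − $533.00 = $59,259.00

$59,259.00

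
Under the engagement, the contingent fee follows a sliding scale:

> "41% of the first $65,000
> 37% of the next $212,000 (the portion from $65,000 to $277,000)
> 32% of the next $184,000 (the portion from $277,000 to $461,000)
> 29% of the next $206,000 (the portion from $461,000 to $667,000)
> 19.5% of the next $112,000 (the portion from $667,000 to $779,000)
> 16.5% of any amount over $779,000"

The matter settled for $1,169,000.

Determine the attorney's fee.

$309,900.00

First $65,000 at 41% = $26,650.00
Next $212,000 at 37% = $78,440.00
Next $184,000 at 32% = $58,880.00
Next $206,000 at 29% = $59,740.00
Next $112,000 at 19.5% = $21,840.00
Remaining $390,000 at 16.5% = $64,350.00
Fee: $26,650.00 + $78,440.00 + $58,880.00 + $59,740.00 + $21,840.00 + $64,350.00 = $309,900.00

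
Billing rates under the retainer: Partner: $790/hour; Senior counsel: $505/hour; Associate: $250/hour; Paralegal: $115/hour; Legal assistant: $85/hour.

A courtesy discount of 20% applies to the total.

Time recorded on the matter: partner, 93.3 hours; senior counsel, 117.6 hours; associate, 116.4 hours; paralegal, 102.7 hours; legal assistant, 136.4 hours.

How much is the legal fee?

Partner: 93.3 × $790 = $73,707.00
Senior counsel: 117.6 × $505 = $59,388.00
Associate: 116.4 × $250 = $29,100.00
Paralegal: 102.7 × $115 = $11,810.50
Legal assistant: 136.4 × $85 = $11,594.00
Subtotal: $185,599.50
Less 20% discount: −$37,119.90
Total: $185,599.50 − $37,119.90 = $148,479.60

$148,479.60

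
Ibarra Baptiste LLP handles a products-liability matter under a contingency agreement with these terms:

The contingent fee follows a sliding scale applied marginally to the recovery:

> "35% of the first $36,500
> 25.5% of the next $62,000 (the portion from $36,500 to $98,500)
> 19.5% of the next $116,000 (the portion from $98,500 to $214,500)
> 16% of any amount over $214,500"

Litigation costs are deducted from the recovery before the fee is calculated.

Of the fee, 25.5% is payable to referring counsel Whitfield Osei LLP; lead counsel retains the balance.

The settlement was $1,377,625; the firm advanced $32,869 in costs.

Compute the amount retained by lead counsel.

Fee base (net of costs): $1,377,625 − $32,869 = $1,344,756
First $36,500 at 35% = $12,775.00
Next $62,000 at 25.5% = $15,810.00
Next $116,000 at 19.5% = $22,620.00
Remaining $1,130,256 at 16% = $180,840.96
Fee: $12,775.00 + $15,810.00 + $22,620.00 + $180,840.96 = $232,045.96
Referral share: 25.5% of $232,045.96 = $59,171.72; lead counsel retains $232,045.96 − $59,171.72 = $172,874.24.

$172,874.24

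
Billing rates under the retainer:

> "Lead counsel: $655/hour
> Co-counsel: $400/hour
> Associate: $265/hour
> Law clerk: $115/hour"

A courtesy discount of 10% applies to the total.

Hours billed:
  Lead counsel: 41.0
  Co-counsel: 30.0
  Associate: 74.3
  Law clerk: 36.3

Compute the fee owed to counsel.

Lead counsel: 41.0 × $655 = $26,855.00
Co-counsel: 30.0 × $400 = $12,000.00
Associate: 74.3 × $265 = $19,689.50
Law clerk: 36.3 × $115 = $4,174.50
Subtotal: $62,719.00
Less 10% discount: −$6,271.90
Total: $62,719.00 − $6,271.90 = $56,447.10

$56,447.10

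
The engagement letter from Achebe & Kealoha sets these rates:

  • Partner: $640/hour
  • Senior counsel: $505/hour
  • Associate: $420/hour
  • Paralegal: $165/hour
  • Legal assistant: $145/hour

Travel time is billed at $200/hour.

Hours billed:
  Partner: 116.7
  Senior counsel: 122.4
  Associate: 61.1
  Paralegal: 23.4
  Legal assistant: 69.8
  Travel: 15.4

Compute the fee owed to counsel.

Partner: 116.7 × $640 = $74,688.00
Senior counsel: 122.4 × $505 = $61,812.00
Associate: 61.1 × $420 = $25,662.00
Paralegal: 23.4 × $165 = $3,861.00
Legal assistant: 69.8 × $145 = $10,121.00
Subtotal: $74,688.00 + $61,812.00 + $25,662.00 + $3,861.00 + $10,121.00 = $176,144.00
Travel: 15.4 × $200 = $3,080.00
Total: $176,144.00 + $3,080.00 = $179,224.00

$179,224.00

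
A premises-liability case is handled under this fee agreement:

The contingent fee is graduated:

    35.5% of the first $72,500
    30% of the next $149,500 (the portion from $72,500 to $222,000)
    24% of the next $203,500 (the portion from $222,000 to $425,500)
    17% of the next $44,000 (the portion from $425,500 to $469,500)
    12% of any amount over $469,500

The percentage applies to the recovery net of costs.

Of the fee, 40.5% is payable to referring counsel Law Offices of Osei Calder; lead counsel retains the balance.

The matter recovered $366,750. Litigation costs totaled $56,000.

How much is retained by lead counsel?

Fee base (net of costs): $366,750 − $56,000 = $310,750
First $72,500 at 35.5% = $25,737.50
Next $149,500 at 30% = $44,850.00
Remaining $88,750 at 24% = $21,300.00
Fee: $25,737.50 + $44,850.00 + $21,300.00 = $91,887.50
Referral share: 40.5% of $91,887.50 = $37,214.44; lead counsel retains $91,887.50 − $37,214.44 = $54,673.06.

$54,673.06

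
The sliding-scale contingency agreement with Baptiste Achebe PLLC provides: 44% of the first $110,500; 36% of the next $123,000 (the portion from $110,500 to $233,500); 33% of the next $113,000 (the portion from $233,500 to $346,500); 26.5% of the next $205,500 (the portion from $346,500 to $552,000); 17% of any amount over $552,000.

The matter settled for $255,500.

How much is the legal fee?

$100,160.00

First $110,500 at 44% = $48,620.00
Next $123,000 at 36% = $44,280.00
Remaining $22,000 at 33% = $7,260.00
Fee: $48,620.00 + $44,280.00 + $7,260.00 = $100,160.00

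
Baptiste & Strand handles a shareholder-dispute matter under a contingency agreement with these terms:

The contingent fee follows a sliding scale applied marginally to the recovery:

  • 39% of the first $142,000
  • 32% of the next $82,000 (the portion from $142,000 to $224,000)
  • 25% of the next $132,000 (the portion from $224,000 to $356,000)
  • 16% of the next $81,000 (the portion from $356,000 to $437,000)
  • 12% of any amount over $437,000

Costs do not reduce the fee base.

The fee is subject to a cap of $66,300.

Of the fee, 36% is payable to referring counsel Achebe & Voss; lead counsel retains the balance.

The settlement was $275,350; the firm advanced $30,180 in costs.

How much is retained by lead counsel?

Fee base is the gross recovery, $275,350; costs are reimbursed separately.
First $142,000 at 39% = $55,380.00
Next $82,000 at 32% = $26,240.00
Remaining $51,350 at 25% = $12,837.50
Fee: $55,380.00 + $26,240.00 + $12,837.50 = $94,457.50
$94,457.50 exceeds the $66,300 cap, so the fee is capped at $66,300.00.
Referral share: 36% of $66,300.00 = $23,868.00; lead counsel retains $66,300.00 − $23,868.00 = $42,432.00.

$42,432.00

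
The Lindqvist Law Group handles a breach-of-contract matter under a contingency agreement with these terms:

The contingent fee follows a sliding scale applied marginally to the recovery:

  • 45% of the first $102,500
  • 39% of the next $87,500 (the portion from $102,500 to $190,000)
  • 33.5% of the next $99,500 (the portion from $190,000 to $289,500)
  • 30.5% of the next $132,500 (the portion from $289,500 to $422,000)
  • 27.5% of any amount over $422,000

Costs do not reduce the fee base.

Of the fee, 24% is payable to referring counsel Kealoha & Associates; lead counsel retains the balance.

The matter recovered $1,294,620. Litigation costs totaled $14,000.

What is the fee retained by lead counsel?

$299,413.78

Fee base is the gross recovery, $1,294,620; costs are reimbursed separately.
First $102,500 at 45% = $46,125.00
Next $87,500 at 39% = $34,125.00
Next $99,500 at 33.5% = $33,332.50
Next $132,500 at 30.5% = $40,412.50
Remaining $872,620 at 27.5% = $239,970.50
Fee: $46,125.00 + $34,125.00 + $33,332.50 + $40,412.50 + $239,970.50 = $393,965.50
Referral share: 24% of $393,965.50 = $94,551.72; lead counsel retains $393,965.50 − $94,551.72 = $299,413.78.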